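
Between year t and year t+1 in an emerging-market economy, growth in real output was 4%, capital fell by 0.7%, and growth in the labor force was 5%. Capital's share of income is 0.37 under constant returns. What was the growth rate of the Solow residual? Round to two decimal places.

Labor's share = 1 − 0.37 = 0.63.
Capital: 0.37 × (-0.7) = -0.259 pp.
The labor force: 0.63 × 5 = 3.15 pp.
TFP growth = 4 − 2.891 = 1.109%.

1.11%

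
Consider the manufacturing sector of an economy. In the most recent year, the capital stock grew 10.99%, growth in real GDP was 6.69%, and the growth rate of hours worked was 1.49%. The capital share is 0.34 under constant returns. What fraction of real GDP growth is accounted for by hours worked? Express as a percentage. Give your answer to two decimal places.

Labor's share = 1 − 0.34 = 0.66.
Hours worked contributed 0.66 × 1.49 = 0.9834 pp.
Share of growth = 0.9834 / 6.69 × 100 = 14.6996%.

Hours worked accounted for 14.70% of growth.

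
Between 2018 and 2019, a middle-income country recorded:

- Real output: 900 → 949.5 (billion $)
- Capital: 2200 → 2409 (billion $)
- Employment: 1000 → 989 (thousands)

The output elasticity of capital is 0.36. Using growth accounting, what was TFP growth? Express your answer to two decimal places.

Real output growth = (949.5 − 900) / 900 = 5.5%.
Capital growth = (2409 − 2200) / 2200 = 9.5%.
Employment growth = (989 − 1000) / 1000 = -1.1%.
Labor's share = 1 − 0.36 = 0.64.
Capital: 0.36 × 9.5 = 3.42 pp.
Employment: 0.64 × (-1.1) = -0.704 pp.
TFP growth = 5.5 − 2.716 = 2.784%.

2.78%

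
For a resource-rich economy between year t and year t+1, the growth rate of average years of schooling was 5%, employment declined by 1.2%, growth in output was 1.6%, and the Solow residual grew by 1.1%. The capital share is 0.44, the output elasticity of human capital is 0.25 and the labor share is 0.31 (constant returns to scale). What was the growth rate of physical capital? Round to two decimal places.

Labor's share = 1 − 0.44 − 0.25 = 0.31.
gY = gA + 0.25×5 + 0.31×(-1.2) + 0.44×g.
0.44×g = 1.6 − 1.1 − 0.878 = -0.378.
g = -0.378 / 0.44 = -0.8591%.

-0.86%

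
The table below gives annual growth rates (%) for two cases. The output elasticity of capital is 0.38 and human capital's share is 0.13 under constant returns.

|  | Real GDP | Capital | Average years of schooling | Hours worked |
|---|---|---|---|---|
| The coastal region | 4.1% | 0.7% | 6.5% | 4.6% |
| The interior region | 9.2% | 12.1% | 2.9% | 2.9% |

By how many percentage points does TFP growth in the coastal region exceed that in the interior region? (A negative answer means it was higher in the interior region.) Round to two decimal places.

-2.07 percentage points

Labor's share = 1 − 0.38 − 0.13 = 0.49.
The coastal region: TFP = 4.1 − 0.266 − 0.845 − 2.254 = 0.735%.
The interior region: TFP = 9.2 − 4.598 − 0.377 − 1.421 = 2.804%.
Difference = 0.735 − (2.804) = -2.069 pp.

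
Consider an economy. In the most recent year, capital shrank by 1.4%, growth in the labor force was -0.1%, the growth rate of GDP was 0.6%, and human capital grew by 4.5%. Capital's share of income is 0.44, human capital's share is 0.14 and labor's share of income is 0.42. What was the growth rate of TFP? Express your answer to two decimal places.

Labor's share = 1 − 0.44 − 0.14 = 0.42.
Capital: 0.44 × (-1.4) = -0.616 pp.
Human capital: 0.14 × 4.5 = 0.63 pp.
The labor force: 0.42 × (-0.1) = -0.042 pp.
TFP growth = 0.6 + 0.028 = 0.628%.

TFP growth was 0.63%.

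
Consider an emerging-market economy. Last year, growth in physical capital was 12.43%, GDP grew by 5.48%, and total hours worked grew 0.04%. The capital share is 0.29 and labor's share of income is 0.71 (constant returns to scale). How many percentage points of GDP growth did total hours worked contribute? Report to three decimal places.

Labor's share = 1 − 0.29 = 0.71.
Contribution = share × growth = 0.71 × 0.04 = 0.0284 pp.

0.028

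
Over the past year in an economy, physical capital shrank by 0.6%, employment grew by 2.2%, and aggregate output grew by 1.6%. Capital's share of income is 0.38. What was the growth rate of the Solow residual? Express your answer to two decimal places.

Labor's share = 1 − 0.38 = 0.62.
Physical capital: 0.38 × (-0.6) = -0.228 pp.
Employment: 0.62 × 2.2 = 1.364 pp.
TFP growth = 1.6 − 1.136 = 0.464%.

0.46%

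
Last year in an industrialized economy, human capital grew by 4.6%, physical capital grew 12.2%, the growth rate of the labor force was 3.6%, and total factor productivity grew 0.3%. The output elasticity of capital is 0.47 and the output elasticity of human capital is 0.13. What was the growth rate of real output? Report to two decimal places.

8.07%

Labor's share = 1 − 0.47 − 0.13 = 0.4.
Physical capital: 0.47 × 12.2 = 5.734 pp.
Human capital: 0.13 × 4.6 = 0.598 pp.
The labor force: 0.4 × 3.6 = 1.44 pp.
Output growth = 0.3 + 7.772 = 8.072%.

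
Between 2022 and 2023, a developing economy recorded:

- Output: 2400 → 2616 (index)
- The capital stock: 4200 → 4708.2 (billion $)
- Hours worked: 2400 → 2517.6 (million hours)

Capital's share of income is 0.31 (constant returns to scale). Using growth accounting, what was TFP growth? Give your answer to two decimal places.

Output growth = (2616 − 2400) / 2400 = 9%.
The capital stock growth = (4708.2 − 4200) / 4200 = 12.1%.
Hours worked growth = (2517.6 − 2400) / 2400 = 4.9%.
Labor's share = 1 − 0.31 = 0.69.
The capital stock: 0.31 × 12.1 = 3.751 pp.
Hours worked: 0.69 × 4.9 = 3.381 pp.
TFP growth = 9 − 7.132 = 1.868%.

1.87%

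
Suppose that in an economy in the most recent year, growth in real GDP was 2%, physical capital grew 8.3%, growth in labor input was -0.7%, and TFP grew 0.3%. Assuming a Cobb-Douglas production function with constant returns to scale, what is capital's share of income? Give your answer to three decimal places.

gY = gA + α·gK + (1−α)·gL, so gY − gA − gL = α(gK − gL).
2 − 0.3 + 0.7 = α × (8.3 − (-0.7)).
2.4 = 9 α, so α = 0.26667.

α = 0.267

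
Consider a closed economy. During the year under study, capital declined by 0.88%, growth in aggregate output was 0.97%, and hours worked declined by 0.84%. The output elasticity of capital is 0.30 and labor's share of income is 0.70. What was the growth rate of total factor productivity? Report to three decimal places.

1.822%

Labor's share = 1 − 0.3 = 0.7.
Capital: 0.3 × (-0.88) = -0.264 pp.
Hours worked: 0.7 × (-0.84) = -0.588 pp.
TFP growth = 0.97 + 0.852 = 1.822%.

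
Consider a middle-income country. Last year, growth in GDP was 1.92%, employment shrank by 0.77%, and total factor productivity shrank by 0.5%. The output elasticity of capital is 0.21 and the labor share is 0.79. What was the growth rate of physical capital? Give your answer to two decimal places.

Physical capital grew 14.42%.

Labor's share = 1 − 0.21 = 0.79.
gY = gA + 0.79×(-0.77) + 0.21×g.
0.21×g = 1.92 + 0.5 + 0.6083 = 3.0283.
g = 3.0283 / 0.21 = 14.4205%.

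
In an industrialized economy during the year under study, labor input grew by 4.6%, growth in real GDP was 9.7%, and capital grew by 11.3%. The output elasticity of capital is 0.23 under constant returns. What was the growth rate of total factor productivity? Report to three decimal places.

Labor's share = 1 − 0.23 = 0.77.
Capital: 0.23 × 11.3 = 2.599 pp.
Labor input: 0.77 × 4.6 = 3.542 pp.
TFP growth = 9.7 − 6.141 = 3.559%.

3.559%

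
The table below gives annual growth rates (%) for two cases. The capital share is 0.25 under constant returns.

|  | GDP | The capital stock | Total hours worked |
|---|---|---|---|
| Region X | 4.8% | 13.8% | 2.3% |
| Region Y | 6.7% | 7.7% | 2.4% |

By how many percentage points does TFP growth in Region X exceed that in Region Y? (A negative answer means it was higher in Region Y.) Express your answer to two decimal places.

Labor's share = 1 − 0.25 = 0.75.
Region X: TFP = 4.8 − 3.45 − 1.725 = -0.375%.
Region Y: TFP = 6.7 − 1.925 − 1.8 = 2.975%.
Difference = -0.375 − (2.975) = -3.35 pp.

-3.35 percentage points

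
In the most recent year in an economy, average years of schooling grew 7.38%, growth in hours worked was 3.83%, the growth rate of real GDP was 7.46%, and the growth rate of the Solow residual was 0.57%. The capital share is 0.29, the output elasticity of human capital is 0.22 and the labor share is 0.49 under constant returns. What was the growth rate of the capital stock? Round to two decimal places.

The capital stock grew 11.69%.

Labor's share = 1 − 0.29 − 0.22 = 0.49.
gY = gA + 0.22×7.38 + 0.49×3.83 + 0.29×g.
0.29×g = 7.46 − 0.57 − 3.5003 = 3.3897.
g = 3.3897 / 0.29 = 11.6886%.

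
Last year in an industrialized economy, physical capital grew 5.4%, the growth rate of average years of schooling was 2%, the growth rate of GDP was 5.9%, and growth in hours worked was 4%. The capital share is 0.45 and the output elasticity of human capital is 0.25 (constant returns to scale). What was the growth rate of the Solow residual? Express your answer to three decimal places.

The Solow residual grew 1.770%.

Labor's share = 1 − 0.45 − 0.25 = 0.3.
Physical capital: 0.45 × 5.4 = 2.43 pp.
Average years of schooling: 0.25 × 2 = 0.5 pp.
Hours worked: 0.3 × 4 = 1.2 pp.
TFP growth = 5.9 − 4.13 = 1.77%.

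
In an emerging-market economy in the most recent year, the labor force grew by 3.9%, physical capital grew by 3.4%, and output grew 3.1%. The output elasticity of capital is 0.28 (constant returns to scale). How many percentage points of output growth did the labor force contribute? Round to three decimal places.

Labor's share = 1 − 0.28 = 0.72.
Contribution = share × growth = 0.72 × 3.9 = 2.808 pp.

2.808 pp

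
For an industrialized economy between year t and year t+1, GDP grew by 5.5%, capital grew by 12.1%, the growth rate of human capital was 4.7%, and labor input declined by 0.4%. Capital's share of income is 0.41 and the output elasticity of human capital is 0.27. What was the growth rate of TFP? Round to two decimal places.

-0.60%

Labor's share = 1 − 0.41 − 0.27 = 0.32.
Capital: 0.41 × 12.1 = 4.961 pp.
Human capital: 0.27 × 4.7 = 1.269 pp.
Labor input: 0.32 × (-0.4) = -0.128 pp.
TFP growth = 5.5 − 6.102 = -0.602%.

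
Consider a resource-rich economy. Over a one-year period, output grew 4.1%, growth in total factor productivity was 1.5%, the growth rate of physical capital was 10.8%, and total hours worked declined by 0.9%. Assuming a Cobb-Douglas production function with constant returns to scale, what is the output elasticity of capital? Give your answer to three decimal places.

0.299

gY = gA + α·gK + (1−α)·gL, so gY − gA − gL = α(gK − gL).
4.1 − 1.5 + 0.9 = α × (10.8 − (-0.9)).
3.5 = 11.7 α, so α = 0.29915.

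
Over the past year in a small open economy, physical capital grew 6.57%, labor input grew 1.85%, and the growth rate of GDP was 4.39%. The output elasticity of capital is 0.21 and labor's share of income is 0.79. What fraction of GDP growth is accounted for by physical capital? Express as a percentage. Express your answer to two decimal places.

Physical capital accounted for 31.43% of growth.

Physical capital contributed 0.21 × 6.57 = 1.3797 pp.
Share of growth = 1.3797 / 4.39 × 100 = 31.4282%.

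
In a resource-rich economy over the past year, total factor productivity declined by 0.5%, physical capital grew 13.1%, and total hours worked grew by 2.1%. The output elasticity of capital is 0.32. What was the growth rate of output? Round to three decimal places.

5.120%

Labor's share = 1 − 0.32 = 0.68.
Physical capital: 0.32 × 13.1 = 4.192 pp.
Total hours worked: 0.68 × 2.1 = 1.428 pp.
Output growth = -0.5 + 5.62 = 5.12%.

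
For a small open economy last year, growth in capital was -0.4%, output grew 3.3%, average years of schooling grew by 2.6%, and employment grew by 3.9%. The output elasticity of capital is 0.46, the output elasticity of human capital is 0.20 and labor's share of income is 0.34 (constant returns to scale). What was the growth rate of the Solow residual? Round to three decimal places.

The Solow residual grew 1.638%.

Labor's share = 1 − 0.46 − 0.2 = 0.34.
Capital: 0.46 × (-0.4) = -0.184 pp.
Average years of schooling: 0.2 × 2.6 = 0.52 pp.
Employment: 0.34 × 3.9 = 1.326 pp.
TFP growth = 3.3 − 1.662 = 1.638%.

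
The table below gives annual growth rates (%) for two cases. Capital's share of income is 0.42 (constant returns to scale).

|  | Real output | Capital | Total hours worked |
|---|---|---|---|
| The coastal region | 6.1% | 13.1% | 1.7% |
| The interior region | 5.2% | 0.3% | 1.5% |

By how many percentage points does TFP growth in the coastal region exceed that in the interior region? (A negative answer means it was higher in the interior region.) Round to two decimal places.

Labor's share = 1 − 0.42 = 0.58.
The coastal region: TFP = 6.1 − 5.502 − 0.986 = -0.388%.
The interior region: TFP = 5.2 − 0.126 − 0.87 = 4.204%.
Difference = -0.388 − (4.204) = -4.592 pp.

-4.59 percentage points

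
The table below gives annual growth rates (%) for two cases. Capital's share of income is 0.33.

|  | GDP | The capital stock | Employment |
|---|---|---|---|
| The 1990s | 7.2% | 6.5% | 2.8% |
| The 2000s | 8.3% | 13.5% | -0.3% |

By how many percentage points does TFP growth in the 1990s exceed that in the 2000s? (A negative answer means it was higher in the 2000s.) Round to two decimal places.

Labor's share = 1 − 0.33 = 0.67.
The 1990s: TFP = 7.2 − 2.145 − 1.876 = 3.179%.
The 2000s: TFP = 8.3 − 4.455 + 0.201 = 4.046%.
Difference = 3.179 − (4.046) = -0.867 pp.

-0.87 percentage points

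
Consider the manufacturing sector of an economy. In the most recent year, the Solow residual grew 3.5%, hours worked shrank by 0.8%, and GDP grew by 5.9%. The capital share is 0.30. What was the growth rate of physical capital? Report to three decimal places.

Labor's share = 1 − 0.3 = 0.7.
gY = gA + 0.7×(-0.8) + 0.3×g.
0.3×g = 5.9 − 3.5 + 0.56 = 2.96.
g = 2.96 / 0.3 = 9.86667%.

9.867%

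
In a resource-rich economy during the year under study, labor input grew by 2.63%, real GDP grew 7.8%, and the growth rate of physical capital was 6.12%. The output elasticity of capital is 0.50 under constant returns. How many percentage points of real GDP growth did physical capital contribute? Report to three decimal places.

3.060

Contribution = share × growth = 0.5 × 6.12 = 3.06 pp.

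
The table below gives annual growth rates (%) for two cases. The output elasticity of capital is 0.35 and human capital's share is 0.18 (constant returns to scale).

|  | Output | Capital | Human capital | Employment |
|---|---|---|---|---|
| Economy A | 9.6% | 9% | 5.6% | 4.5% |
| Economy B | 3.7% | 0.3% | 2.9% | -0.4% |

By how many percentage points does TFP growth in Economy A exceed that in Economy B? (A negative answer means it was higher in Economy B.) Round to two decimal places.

Labor's share = 1 − 0.35 − 0.18 = 0.47.
Economy A: TFP = 9.6 − 3.15 − 1.008 − 2.115 = 3.327%.
Economy B: TFP = 3.7 − 0.105 − 0.522 + 0.188 = 3.261%.
Difference = 3.327 − (3.261) = 0.066 pp.

0.07 percentage points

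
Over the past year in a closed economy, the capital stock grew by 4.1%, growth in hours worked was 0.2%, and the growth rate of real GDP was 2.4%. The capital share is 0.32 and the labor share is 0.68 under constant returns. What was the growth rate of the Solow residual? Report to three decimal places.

Labor's share = 1 − 0.32 = 0.68.
The capital stock: 0.32 × 4.1 = 1.312 pp.
Hours worked: 0.68 × 0.2 = 0.136 pp.
TFP growth = 2.4 − 1.448 = 0.952%.

0.952%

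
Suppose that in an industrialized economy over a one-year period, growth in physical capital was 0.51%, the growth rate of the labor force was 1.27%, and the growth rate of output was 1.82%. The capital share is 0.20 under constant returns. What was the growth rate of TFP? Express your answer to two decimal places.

0.70%

Labor's share = 1 − 0.2 = 0.8.
Physical capital: 0.2 × 0.51 = 0.102 pp.
The labor force: 0.8 × 1.27 = 1.016 pp.
TFP growth = 1.82 − 1.118 = 0.702%.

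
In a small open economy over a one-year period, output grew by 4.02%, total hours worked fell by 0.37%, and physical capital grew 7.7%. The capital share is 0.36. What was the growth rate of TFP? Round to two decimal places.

1.48%

Labor's share = 1 − 0.36 = 0.64.
Physical capital: 0.36 × 7.7 = 2.772 pp.
Total hours worked: 0.64 × (-0.37) = -0.2368 pp.
TFP growth = 4.02 − 2.5352 = 1.4848%.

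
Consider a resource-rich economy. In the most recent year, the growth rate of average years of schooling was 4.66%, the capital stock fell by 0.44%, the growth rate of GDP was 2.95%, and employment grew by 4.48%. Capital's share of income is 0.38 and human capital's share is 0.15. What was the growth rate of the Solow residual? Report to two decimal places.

Labor's share = 1 − 0.38 − 0.15 = 0.47.
The capital stock: 0.38 × (-0.44) = -0.1672 pp.
Average years of schooling: 0.15 × 4.66 = 0.699 pp.
Employment: 0.47 × 4.48 = 2.1056 pp.
TFP growth = 2.95 − 2.6374 = 0.3126%.

The Solow residual grew 0.31%.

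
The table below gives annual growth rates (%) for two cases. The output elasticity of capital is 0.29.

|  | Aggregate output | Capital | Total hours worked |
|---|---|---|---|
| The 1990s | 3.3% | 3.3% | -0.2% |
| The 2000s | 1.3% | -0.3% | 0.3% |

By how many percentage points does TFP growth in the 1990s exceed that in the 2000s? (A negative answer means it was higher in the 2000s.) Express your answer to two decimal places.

Labor's share = 1 − 0.29 = 0.71.
The 1990s: TFP = 3.3 − 0.957 + 0.142 = 2.485%.
The 2000s: TFP = 1.3 + 0.087 − 0.213 = 1.174%.
Difference = 2.485 − (1.174) = 1.311 pp.

1.31 percentage points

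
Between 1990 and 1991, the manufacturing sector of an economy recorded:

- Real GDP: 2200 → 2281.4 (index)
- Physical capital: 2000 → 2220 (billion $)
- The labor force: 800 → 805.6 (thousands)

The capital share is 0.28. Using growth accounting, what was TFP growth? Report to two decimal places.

Real GDP growth = (2281.4 − 2200) / 2200 = 3.7%.
Physical capital growth = (2220 − 2000) / 2000 = 11%.
The labor force growth = (805.6 − 800) / 800 = 0.7%.
Labor's share = 1 − 0.28 = 0.72.
Physical capital: 0.28 × 11 = 3.08 pp.
The labor force: 0.72 × 0.7 = 0.504 pp.
TFP growth = 3.7 − 3.584 = 0.116%.

TFP grew 0.12%.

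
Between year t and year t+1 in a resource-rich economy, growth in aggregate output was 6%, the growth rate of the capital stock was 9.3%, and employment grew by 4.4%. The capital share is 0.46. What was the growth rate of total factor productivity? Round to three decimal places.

Labor's share = 1 − 0.46 = 0.54.
The capital stock: 0.46 × 9.3 = 4.278 pp.
Employment: 0.54 × 4.4 = 2.376 pp.
TFP growth = 6 − 6.654 = -0.654%.

-0.654%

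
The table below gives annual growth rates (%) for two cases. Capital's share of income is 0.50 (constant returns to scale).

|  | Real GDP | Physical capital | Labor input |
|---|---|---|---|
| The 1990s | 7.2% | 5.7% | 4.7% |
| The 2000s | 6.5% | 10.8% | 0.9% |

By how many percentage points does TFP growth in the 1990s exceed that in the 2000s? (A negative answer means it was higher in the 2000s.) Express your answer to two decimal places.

Labor's share = 1 − 0.5 = 0.5.
The 1990s: TFP = 7.2 − 2.85 − 2.35 = 2%.
The 2000s: TFP = 6.5 − 5.4 − 0.45 = 0.65%.
Difference = 2 − (0.65) = 1.35 pp.

1.35 percentage points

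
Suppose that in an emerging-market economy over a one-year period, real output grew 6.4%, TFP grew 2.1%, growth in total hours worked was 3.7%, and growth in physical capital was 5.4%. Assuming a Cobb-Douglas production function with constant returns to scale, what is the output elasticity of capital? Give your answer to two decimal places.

gY = gA + α·gK + (1−α)·gL, so gY − gA − gL = α(gK − gL).
6.4 − 2.1 − 3.7 = α × (5.4 − 3.7).
0.6 = 1.7 α, so α = 0.3529.

α = 0.35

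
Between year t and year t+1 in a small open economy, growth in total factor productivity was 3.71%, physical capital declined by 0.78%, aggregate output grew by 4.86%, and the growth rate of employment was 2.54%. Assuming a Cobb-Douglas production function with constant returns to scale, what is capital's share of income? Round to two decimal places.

gY = gA + α·gK + (1−α)·gL, so gY − gA − gL = α(gK − gL).
4.86 − 3.71 − 2.54 = α × (-0.78 − 2.54).
-1.39 = -3.32 α, so α = 0.4187.

α = 0.42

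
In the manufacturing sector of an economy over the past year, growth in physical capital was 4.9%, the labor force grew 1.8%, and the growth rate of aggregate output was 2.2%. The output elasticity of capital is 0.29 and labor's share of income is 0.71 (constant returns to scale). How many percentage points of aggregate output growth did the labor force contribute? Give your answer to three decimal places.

Labor's share = 1 − 0.29 = 0.71.
Contribution = share × growth = 0.71 × 1.8 = 1.278 pp.

1.278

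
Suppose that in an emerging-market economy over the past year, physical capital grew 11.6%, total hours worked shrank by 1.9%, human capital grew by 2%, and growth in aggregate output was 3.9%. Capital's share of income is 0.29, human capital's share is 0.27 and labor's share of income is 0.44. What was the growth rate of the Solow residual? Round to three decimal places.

Labor's share = 1 − 0.29 − 0.27 = 0.44.
Physical capital: 0.29 × 11.6 = 3.364 pp.
Human capital: 0.27 × 2 = 0.54 pp.
Total hours worked: 0.44 × (-1.9) = -0.836 pp.
TFP growth = 3.9 − 3.068 = 0.832%.

0.832%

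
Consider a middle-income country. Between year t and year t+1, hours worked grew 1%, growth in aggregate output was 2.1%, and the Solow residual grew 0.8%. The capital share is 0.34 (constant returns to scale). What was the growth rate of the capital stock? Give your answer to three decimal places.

1.882%

Labor's share = 1 − 0.34 = 0.66.
gY = gA + 0.66×1 + 0.34×g.
0.34×g = 2.1 − 0.8 − 0.66 = 0.64.
g = 0.64 / 0.34 = 1.88235%.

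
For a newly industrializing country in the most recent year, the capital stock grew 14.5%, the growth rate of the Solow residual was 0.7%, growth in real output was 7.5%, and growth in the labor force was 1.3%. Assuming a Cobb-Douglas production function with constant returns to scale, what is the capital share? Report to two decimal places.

gY = gA + α·gK + (1−α)·gL, so gY − gA − gL = α(gK − gL).
7.5 − 0.7 − 1.3 = α × (14.5 − 1.3).
5.5 = 13.2 α, so α = 0.4167.

0.42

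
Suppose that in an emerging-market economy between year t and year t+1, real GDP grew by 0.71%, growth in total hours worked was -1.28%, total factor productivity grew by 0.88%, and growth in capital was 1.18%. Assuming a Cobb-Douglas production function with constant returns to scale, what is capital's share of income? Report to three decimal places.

gY = gA + α·gK + (1−α)·gL, so gY − gA − gL = α(gK − gL).
0.71 − 0.88 + 1.28 = α × (1.18 − (-1.28)).
1.11 = 2.46 α, so α = 0.45122.

α = 0.451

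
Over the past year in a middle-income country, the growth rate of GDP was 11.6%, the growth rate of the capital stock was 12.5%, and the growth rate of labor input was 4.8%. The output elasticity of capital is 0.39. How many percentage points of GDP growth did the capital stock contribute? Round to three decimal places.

4.875

Contribution = share × growth = 0.39 × 12.5 = 4.875 pp.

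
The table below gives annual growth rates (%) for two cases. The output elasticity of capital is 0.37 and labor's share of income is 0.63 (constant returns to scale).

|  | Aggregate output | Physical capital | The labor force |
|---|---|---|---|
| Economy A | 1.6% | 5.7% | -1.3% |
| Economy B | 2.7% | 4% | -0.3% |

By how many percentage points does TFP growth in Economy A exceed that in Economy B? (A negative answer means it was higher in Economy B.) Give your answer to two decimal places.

-1.10 percentage points

Labor's share = 1 − 0.37 = 0.63.
Economy A: TFP = 1.6 − 2.109 + 0.819 = 0.31%.
Economy B: TFP = 2.7 − 1.48 + 0.189 = 1.409%.
Difference = 0.31 − (1.409) = -1.099 pp.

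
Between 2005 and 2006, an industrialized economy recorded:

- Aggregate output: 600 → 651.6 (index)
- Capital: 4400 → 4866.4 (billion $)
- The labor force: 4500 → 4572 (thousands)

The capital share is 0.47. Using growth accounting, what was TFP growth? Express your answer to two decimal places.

2.77%

Aggregate output growth = (651.6 − 600) / 600 = 8.6%.
Capital growth = (4866.4 − 4400) / 4400 = 10.6%.
The labor force growth = (4572 − 4500) / 4500 = 1.6%.
Labor's share = 1 − 0.47 = 0.53.
Capital: 0.47 × 10.6 = 4.982 pp.
The labor force: 0.53 × 1.6 = 0.848 pp.
TFP growth = 8.6 − 5.83 = 2.77%.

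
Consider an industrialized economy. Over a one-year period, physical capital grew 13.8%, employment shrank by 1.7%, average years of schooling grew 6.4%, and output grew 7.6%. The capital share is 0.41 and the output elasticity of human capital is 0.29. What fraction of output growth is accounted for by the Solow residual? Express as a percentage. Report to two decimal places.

The Solow residual accounted for 7.84% of growth.

Labor's share = 1 − 0.41 − 0.29 = 0.3.
Physical capital: 0.41 × 13.8 = 5.658 pp.
Average years of schooling: 0.29 × 6.4 = 1.856 pp.
Employment: 0.3 × (-1.7) = -0.51 pp.
TFP growth = 7.6 − 7.004 = 0.596%.
TFP share of growth = 0.596 / 7.6 × 100 = 7.8421%.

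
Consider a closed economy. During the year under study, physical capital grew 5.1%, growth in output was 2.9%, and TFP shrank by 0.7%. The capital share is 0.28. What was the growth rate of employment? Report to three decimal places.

Labor's share = 1 − 0.28 = 0.72.
gY = gA + 0.28×5.1 + 0.72×g.
0.72×g = 2.9 + 0.7 − 1.428 = 2.172.
g = 2.172 / 0.72 = 3.01667%.

Employment grew 3.017%.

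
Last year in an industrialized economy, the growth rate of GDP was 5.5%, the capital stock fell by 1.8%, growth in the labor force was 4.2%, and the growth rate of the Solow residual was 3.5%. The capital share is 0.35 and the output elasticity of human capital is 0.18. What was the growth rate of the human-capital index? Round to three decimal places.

3.644%

Labor's share = 1 − 0.35 − 0.18 = 0.47.
gY = gA + 0.35×(-1.8) + 0.47×4.2 + 0.18×g.
0.18×g = 5.5 − 3.5 − 1.344 = 0.656.
g = 0.656 / 0.18 = 3.64444%.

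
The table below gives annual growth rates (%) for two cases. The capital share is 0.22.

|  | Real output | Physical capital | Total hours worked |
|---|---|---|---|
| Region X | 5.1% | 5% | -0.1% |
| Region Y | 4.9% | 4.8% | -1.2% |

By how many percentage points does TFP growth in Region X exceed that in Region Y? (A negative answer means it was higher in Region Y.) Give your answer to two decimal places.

-0.70 percentage points

Labor's share = 1 − 0.22 = 0.78.
Region X: TFP = 5.1 − 1.1 + 0.078 = 4.078%.
Region Y: TFP = 4.9 − 1.056 + 0.936 = 4.78%.
Difference = 4.078 − (4.78) = -0.702 pp.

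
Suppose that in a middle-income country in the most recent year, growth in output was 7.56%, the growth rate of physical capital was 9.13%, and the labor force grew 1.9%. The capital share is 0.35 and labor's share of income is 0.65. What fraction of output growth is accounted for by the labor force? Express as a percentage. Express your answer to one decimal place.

Labor's share = 1 − 0.35 = 0.65.
The labor force contributed 0.65 × 1.9 = 1.235 pp.
Share of growth = 1.235 / 7.56 × 100 = 16.336%.

16.3%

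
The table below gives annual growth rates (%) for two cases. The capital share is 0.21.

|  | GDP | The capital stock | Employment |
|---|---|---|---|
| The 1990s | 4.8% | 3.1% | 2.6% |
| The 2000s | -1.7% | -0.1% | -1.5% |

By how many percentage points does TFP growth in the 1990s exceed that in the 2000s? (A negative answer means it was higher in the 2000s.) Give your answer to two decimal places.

Labor's share = 1 − 0.21 = 0.79.
The 1990s: TFP = 4.8 − 0.651 − 2.054 = 2.095%.
The 2000s: TFP = -1.7 + 0.021 + 1.185 = -0.494%.
Difference = 2.095 − (-0.494) = 2.589 pp.

2.59 percentage points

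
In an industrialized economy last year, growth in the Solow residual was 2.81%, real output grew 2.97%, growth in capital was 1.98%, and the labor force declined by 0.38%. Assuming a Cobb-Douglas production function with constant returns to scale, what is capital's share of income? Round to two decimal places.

Capital's share of income is 0.23.

gY = gA + α·gK + (1−α)·gL, so gY − gA − gL = α(gK − gL).
2.97 − 2.81 + 0.38 = α × (1.98 − (-0.38)).
0.54 = 2.36 α, so α = 0.2288.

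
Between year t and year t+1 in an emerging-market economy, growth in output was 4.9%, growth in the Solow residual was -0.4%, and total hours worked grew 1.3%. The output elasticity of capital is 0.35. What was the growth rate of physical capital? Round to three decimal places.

Labor's share = 1 − 0.35 = 0.65.
gY = gA + 0.65×1.3 + 0.35×g.
0.35×g = 4.9 + 0.4 − 0.845 = 4.455.
g = 4.455 / 0.35 = 12.72857%.

Physical capital grew 12.729%.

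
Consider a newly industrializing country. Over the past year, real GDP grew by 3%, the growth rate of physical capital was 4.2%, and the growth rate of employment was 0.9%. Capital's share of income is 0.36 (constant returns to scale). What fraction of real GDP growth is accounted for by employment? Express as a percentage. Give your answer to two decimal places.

Employment accounted for 19.20% of growth.

Labor's share = 1 − 0.36 = 0.64.
Employment contributed 0.64 × 0.9 = 0.576 pp.
Share of growth = 0.576 / 3 × 100 = 19.2%.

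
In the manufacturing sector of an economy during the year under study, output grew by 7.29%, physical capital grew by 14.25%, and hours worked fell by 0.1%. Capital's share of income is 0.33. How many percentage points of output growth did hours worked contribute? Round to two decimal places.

Labor's share = 1 − 0.33 = 0.67.
Contribution = share × growth = 0.67 × (-0.1) = -0.067 pp.

-0.07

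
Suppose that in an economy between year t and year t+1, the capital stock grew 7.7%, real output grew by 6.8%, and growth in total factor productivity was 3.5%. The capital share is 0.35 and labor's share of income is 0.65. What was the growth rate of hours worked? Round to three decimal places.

0.931%

Labor's share = 1 − 0.35 = 0.65.
gY = gA + 0.35×7.7 + 0.65×g.
0.65×g = 6.8 − 3.5 − 2.695 = 0.605.
g = 0.605 / 0.65 = 0.93077%.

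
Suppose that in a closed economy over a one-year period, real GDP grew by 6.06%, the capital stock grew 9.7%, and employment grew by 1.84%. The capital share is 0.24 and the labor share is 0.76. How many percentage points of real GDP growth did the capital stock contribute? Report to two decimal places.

2.33

Contribution = share × growth = 0.24 × 9.7 = 2.328 pp.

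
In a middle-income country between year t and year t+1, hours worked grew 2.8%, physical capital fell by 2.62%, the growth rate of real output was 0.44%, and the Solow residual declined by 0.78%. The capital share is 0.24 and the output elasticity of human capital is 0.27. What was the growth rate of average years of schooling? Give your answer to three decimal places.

Labor's share = 1 − 0.24 − 0.27 = 0.49.
gY = gA + 0.24×(-2.62) + 0.49×2.8 + 0.27×g.
0.27×g = 0.44 + 0.78 − 0.7432 = 0.4768.
g = 0.4768 / 0.27 = 1.76593%.

Average years of schooling grew 1.766%.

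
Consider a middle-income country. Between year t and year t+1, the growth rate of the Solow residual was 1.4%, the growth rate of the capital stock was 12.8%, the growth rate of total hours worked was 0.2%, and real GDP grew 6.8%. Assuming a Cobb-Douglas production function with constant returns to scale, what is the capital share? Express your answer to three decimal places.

α = 0.413

gY = gA + α·gK + (1−α)·gL, so gY − gA − gL = α(gK − gL).
6.8 − 1.4 − 0.2 = α × (12.8 − 0.2).
5.2 = 12.6 α, so α = 0.4127.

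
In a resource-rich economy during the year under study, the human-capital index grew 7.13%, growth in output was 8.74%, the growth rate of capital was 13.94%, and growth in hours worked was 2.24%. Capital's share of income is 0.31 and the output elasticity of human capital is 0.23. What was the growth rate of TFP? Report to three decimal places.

Labor's share = 1 − 0.31 − 0.23 = 0.46.
Capital: 0.31 × 13.94 = 4.3214 pp.
The human-capital index: 0.23 × 7.13 = 1.6399 pp.
Hours worked: 0.46 × 2.24 = 1.0304 pp.
TFP growth = 8.74 − 6.9917 = 1.7483%.

1.748%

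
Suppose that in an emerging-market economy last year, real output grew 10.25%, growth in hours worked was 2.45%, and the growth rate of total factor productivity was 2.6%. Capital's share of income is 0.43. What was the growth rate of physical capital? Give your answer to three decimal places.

Physical capital grew 14.543%.

Labor's share = 1 − 0.43 = 0.57.
gY = gA + 0.57×2.45 + 0.43×g.
0.43×g = 10.25 − 2.6 − 1.3965 = 6.2535.
g = 6.2535 / 0.43 = 14.54302%.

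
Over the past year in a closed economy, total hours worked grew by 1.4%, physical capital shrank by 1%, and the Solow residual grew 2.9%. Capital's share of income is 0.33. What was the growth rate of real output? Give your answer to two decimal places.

Labor's share = 1 − 0.33 = 0.67.
Physical capital: 0.33 × (-1) = -0.33 pp.
Total hours worked: 0.67 × 1.4 = 0.938 pp.
Output growth = 2.9 + 0.608 = 3.508%.

3.51%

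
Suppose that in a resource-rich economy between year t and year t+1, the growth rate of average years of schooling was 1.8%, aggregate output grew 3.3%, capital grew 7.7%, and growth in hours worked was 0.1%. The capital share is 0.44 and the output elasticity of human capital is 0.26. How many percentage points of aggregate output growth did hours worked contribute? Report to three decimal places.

0.030

Labor's share = 1 − 0.44 − 0.26 = 0.3.
Contribution = share × growth = 0.3 × 0.1 = 0.03 pp.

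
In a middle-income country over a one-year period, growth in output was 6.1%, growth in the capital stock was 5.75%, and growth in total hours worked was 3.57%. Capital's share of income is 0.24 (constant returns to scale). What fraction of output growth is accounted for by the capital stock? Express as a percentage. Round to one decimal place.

The capital stock accounted for 22.6% of growth.

The capital stock contributed 0.24 × 5.75 = 1.38 pp.
Share of growth = 1.38 / 6.1 × 100 = 22.623%.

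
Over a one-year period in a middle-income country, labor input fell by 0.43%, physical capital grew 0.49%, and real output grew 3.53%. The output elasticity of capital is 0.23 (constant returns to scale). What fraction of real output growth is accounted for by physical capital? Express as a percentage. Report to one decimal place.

Physical capital contributed 0.23 × 0.49 = 0.1127 pp.
Share of growth = 0.1127 / 3.53 × 100 = 3.193%.

3.2%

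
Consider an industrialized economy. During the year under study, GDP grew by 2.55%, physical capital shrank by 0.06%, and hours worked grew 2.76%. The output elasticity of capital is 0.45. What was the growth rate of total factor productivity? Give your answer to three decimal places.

Labor's share = 1 − 0.45 = 0.55.
Physical capital: 0.45 × (-0.06) = -0.027 pp.
Hours worked: 0.55 × 2.76 = 1.518 pp.
TFP growth = 2.55 − 1.491 = 1.059%.

1.059%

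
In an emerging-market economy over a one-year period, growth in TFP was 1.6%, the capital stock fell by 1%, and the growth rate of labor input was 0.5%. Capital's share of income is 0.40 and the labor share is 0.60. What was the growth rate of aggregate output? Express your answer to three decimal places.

Labor's share = 1 − 0.4 = 0.6.
The capital stock: 0.4 × (-1) = -0.4 pp.
Labor input: 0.6 × 0.5 = 0.3 pp.
Output growth = 1.6 + (-0.1) = 1.5%.

1.500%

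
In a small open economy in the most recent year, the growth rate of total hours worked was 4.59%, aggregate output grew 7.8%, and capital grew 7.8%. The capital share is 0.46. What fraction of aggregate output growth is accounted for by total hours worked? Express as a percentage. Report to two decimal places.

Labor's share = 1 − 0.46 = 0.54.
Total hours worked contributed 0.54 × 4.59 = 2.4786 pp.
Share of growth = 2.4786 / 7.8 × 100 = 31.7769%.

Total hours worked accounted for 31.78% of growth.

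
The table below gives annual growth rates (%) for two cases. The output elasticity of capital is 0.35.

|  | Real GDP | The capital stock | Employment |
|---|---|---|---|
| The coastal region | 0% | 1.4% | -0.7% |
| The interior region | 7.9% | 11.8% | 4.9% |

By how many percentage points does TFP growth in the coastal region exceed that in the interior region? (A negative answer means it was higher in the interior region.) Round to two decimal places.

Labor's share = 1 − 0.35 = 0.65.
The coastal region: TFP = 0 − 0.49 + 0.455 = -0.035%.
The interior region: TFP = 7.9 − 4.13 − 3.185 = 0.585%.
Difference = -0.035 − (0.585) = -0.62 pp.

-0.62 percentage points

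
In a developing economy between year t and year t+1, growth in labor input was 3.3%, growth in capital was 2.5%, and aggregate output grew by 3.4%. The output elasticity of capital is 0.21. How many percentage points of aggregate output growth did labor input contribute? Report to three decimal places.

2.607

Labor's share = 1 − 0.21 = 0.79.
Contribution = share × growth = 0.79 × 3.3 = 2.607 pp.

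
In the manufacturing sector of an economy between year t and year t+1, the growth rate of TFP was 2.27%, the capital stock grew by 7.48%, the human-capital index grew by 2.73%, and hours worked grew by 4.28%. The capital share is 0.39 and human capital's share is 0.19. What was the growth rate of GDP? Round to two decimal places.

7.50%

Labor's share = 1 − 0.39 − 0.19 = 0.42.
The capital stock: 0.39 × 7.48 = 2.9172 pp.
The human-capital index: 0.19 × 2.73 = 0.5187 pp.
Hours worked: 0.42 × 4.28 = 1.7976 pp.
Output growth = 2.27 + 5.2335 = 7.5035%.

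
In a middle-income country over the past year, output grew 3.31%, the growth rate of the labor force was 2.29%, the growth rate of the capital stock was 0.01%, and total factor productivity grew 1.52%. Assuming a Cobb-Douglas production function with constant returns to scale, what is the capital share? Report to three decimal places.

gY = gA + α·gK + (1−α)·gL, so gY − gA − gL = α(gK − gL).
3.31 − 1.52 − 2.29 = α × (0.01 − 2.29).
-0.5 = -2.28 α, so α = 0.2193.

0.219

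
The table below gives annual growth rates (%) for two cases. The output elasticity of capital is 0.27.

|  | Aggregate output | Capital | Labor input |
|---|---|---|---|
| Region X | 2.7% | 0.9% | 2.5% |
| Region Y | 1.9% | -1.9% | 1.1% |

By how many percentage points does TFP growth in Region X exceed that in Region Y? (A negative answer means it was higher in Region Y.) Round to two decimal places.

-0.98 percentage points

Labor's share = 1 − 0.27 = 0.73.
Region X: TFP = 2.7 − 0.243 − 1.825 = 0.632%.
Region Y: TFP = 1.9 + 0.513 − 0.803 = 1.61%.
Difference = 0.632 − (1.61) = -0.978 pp.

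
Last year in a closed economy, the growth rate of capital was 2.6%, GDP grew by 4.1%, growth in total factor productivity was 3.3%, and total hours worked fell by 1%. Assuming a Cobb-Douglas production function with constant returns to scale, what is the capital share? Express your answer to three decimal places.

0.500

gY = gA + α·gK + (1−α)·gL, so gY − gA − gL = α(gK − gL).
4.1 − 3.3 + 1 = α × (2.6 − (-1)).
1.8 = 3.6 α, so α = 0.5.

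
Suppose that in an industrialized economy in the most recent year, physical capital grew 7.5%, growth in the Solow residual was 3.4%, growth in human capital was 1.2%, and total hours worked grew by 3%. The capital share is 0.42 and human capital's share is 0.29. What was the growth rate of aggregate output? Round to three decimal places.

Labor's share = 1 − 0.42 − 0.29 = 0.29.
Physical capital: 0.42 × 7.5 = 3.15 pp.
Human capital: 0.29 × 1.2 = 0.348 pp.
Total hours worked: 0.29 × 3 = 0.87 pp.
Output growth = 3.4 + 4.368 = 7.768%.

7.768%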